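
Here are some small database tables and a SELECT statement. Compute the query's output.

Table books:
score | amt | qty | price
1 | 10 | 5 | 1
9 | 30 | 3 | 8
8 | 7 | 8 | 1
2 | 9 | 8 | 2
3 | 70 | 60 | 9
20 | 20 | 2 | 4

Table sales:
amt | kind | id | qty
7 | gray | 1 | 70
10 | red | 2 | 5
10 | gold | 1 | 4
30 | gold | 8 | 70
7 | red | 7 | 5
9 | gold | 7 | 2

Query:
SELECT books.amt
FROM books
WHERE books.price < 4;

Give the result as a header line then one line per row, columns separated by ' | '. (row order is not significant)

== RESULT ==
books.amt
10
7
9

Derivation:
After WHERE (3 rows):
books.score | books.amt | books.qty | books.price
1 | 10 | 5 | 1
8 | 7 | 8 | 1
2 | 9 | 8 | 2
After SELECT (3 rows):
books.amt
10
7
9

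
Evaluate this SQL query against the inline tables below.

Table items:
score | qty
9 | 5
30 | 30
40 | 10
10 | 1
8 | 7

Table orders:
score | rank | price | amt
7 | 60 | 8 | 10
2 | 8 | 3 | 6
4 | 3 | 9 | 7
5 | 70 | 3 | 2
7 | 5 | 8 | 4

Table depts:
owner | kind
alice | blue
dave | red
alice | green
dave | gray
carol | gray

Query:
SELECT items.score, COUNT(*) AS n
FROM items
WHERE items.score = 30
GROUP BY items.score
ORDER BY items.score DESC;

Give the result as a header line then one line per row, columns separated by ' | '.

After WHERE (1 rows):
items.score | items.qty
30 | 30
After GROUP BY (1 rows):
items.score | n
30 | 1
After ORDER BY (1 rows):
items.score | n
30 | 1

== RESULT ==
items.score | n
30 | 1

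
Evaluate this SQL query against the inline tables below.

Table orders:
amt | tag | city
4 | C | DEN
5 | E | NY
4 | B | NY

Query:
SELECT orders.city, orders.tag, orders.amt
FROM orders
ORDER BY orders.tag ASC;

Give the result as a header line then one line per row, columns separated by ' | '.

After SELECT (3 rows):
orders.city | orders.tag | orders.amt
DEN | C | 4
NY | E | 5
NY | B | 4
After ORDER BY (3 rows):
orders.city | orders.tag | orders.amt
NY | B | 4
DEN | C | 4
NY | E | 5

== RESULT ==
orders.city | orders.tag | orders.amt
NY | B | 4
DEN | C | 4
NY | E | 5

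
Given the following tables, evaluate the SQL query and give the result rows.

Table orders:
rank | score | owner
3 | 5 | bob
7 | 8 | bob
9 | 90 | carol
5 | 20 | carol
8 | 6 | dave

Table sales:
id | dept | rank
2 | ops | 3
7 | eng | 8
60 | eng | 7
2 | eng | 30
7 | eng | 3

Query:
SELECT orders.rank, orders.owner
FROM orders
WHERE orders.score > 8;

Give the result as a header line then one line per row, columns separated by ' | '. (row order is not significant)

== RESULT ==
orders.rank | orders.owner
9 | carol
5 | carol

Derivation:
After WHERE (2 rows):
orders.rank | orders.score | orders.owner
9 | 90 | carol
5 | 20 | carol
After SELECT (2 rows):
orders.rank | orders.owner
9 | carol
5 | carol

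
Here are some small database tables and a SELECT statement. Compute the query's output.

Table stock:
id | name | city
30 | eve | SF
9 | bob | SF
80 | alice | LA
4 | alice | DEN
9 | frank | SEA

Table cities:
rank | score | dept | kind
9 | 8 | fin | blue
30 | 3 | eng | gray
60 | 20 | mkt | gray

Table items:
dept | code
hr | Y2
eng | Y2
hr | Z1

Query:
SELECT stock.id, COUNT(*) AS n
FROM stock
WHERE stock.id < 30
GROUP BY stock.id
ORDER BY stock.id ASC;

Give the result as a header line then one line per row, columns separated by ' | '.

== RESULT ==
stock.id | n
4 | 1
9 | 2

Derivation:
After WHERE (3 rows):
stock.id | stock.name | stock.city
9 | bob | SF
4 | alice | DEN
9 | frank | SEA
After GROUP BY (2 rows):
stock.id | n
9 | 2
4 | 1
After ORDER BY (2 rows):
stock.id | n
4 | 1
9 | 2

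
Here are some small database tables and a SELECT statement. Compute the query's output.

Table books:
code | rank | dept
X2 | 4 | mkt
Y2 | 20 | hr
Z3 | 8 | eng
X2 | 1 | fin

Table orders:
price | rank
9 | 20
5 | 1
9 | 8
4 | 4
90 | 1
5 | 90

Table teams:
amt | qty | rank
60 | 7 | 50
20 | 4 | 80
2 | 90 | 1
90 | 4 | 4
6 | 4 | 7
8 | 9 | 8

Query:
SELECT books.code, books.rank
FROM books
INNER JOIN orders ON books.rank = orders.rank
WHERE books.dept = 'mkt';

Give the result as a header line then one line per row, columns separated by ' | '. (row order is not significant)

== RESULT ==
books.code | books.rank
X2 | 4

Derivation:
After JOIN orders (5 rows):
books.code | books.rank | books.dept | orders.price | orders.rank
X2 | 4 | mkt | 4 | 4
Y2 | 20 | hr | 9 | 20
Z3 | 8 | eng | 9 | 8
X2 | 1 | fin | 5 | 1
X2 | 1 | fin | 90 | 1
After WHERE (1 rows):
books.code | books.rank | books.dept | orders.price | orders.rank
X2 | 4 | mkt | 4 | 4
After SELECT (1 rows):
books.code | books.rank
X2 | 4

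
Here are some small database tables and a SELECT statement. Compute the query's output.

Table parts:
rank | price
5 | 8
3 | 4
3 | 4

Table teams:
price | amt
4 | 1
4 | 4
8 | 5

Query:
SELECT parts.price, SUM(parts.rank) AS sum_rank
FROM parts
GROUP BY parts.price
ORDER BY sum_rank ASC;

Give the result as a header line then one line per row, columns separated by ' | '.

After GROUP BY (2 rows):
parts.price | sum_rank
8 | 5
4 | 6
After ORDER BY (2 rows):
parts.price | sum_rank
8 | 5
4 | 6

== RESULT ==
parts.price | sum_rank
8 | 5
4 | 6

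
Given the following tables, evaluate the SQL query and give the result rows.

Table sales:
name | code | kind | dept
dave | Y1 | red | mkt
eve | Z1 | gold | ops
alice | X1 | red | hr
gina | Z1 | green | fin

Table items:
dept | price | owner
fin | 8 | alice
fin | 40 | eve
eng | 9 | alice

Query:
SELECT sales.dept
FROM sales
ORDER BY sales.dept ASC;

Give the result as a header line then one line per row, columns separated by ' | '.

After SELECT (4 rows):
sales.dept
mkt
ops
hr
fin
After ORDER BY (4 rows):
sales.dept
fin
hr
mkt
ops

== RESULT ==
sales.dept
fin
hr
mkt
ops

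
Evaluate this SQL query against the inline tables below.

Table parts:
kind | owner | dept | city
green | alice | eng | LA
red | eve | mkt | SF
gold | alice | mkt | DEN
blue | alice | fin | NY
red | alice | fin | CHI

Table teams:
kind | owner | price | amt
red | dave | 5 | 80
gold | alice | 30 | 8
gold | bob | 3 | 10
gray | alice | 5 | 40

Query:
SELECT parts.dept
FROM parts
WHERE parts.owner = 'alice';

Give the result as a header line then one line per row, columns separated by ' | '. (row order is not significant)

After WHERE (4 rows):
parts.kind | parts.owner | parts.dept | parts.city
green | alice | eng | LA
gold | alice | mkt | DEN
blue | alice | fin | NY
red | alice | fin | CHI
After SELECT (4 rows):
parts.dept
eng
mkt
fin
fin

== RESULT ==
parts.dept
eng
mkt
fin
fin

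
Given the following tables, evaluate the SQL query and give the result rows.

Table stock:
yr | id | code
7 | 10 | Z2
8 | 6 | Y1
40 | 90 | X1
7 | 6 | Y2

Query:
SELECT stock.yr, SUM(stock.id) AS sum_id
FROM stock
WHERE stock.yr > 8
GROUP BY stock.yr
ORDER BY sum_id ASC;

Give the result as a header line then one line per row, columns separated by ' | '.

== RESULT ==
stock.yr | sum_id
40 | 90

Derivation:
After WHERE (1 rows):
stock.yr | stock.id | stock.code
40 | 90 | X1
After GROUP BY (1 rows):
stock.yr | sum_id
40 | 90
After ORDER BY (1 rows):
stock.yr | sum_id
40 | 90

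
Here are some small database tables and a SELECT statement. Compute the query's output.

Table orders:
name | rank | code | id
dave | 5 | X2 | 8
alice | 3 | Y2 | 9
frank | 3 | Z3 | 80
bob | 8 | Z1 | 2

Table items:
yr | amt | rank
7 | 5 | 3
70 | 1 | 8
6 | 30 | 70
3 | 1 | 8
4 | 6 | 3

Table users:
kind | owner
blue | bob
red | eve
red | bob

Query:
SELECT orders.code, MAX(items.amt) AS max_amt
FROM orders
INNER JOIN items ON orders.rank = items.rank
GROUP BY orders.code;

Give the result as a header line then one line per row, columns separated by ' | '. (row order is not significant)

After JOIN items (6 rows):
orders.name | orders.rank | orders.code | orders.id | items.yr | items.amt | items.rank
alice | 3 | Y2 | 9 | 7 | 5 | 3
alice | 3 | Y2 | 9 | 4 | 6 | 3
frank | 3 | Z3 | 80 | 7 | 5 | 3
frank | 3 | Z3 | 80 | 4 | 6 | 3
bob | 8 | Z1 | 2 | 70 | 1 | 8
bob | 8 | Z1 | 2 | 3 | 1 | 8
After GROUP BY (3 rows):
orders.code | max_amt
Y2 | 6
Z3 | 6
Z1 | 1

== RESULT ==
orders.code | max_amt
Y2 | 6
Z3 | 6
Z1 | 1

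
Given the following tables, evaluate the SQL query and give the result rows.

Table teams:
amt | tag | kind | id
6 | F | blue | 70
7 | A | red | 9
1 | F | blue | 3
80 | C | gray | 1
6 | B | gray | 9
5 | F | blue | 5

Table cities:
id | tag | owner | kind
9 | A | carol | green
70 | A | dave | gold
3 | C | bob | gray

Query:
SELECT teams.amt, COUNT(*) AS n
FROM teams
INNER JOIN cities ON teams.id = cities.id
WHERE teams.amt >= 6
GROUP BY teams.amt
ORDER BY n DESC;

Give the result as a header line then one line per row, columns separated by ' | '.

After JOIN cities (4 rows):
teams.amt | teams.tag | teams.kind | teams.id | cities.id | cities.tag | cities.owner | cities.kind
6 | F | blue | 70 | 70 | A | dave | gold
7 | A | red | 9 | 9 | A | carol | green
1 | F | blue | 3 | 3 | C | bob | gray
6 | B | gray | 9 | 9 | A | carol | green
After WHERE (3 rows):
teams.amt | teams.tag | teams.kind | teams.id | cities.id | cities.tag | cities.owner | cities.kind
6 | F | blue | 70 | 70 | A | dave | gold
7 | A | red | 9 | 9 | A | carol | green
6 | B | gray | 9 | 9 | A | carol | green
After GROUP BY (2 rows):
teams.amt | n
6 | 2
7 | 1
After ORDER BY (2 rows):
teams.amt | n
6 | 2
7 | 1

== RESULT ==
teams.amt | n
6 | 2
7 | 1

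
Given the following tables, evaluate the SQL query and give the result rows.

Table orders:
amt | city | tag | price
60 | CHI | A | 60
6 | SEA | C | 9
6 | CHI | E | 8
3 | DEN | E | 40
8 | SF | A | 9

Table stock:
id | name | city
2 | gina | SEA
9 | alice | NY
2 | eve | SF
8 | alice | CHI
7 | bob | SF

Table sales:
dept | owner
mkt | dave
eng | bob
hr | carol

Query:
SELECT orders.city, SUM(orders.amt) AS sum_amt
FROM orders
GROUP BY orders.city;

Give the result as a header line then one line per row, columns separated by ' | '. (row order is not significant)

== RESULT ==
orders.city | sum_amt
CHI | 66
SEA | 6
DEN | 3
SF | 8

Derivation:
After GROUP BY (4 rows):
orders.city | sum_amt
CHI | 66
SEA | 6
DEN | 3
SF | 8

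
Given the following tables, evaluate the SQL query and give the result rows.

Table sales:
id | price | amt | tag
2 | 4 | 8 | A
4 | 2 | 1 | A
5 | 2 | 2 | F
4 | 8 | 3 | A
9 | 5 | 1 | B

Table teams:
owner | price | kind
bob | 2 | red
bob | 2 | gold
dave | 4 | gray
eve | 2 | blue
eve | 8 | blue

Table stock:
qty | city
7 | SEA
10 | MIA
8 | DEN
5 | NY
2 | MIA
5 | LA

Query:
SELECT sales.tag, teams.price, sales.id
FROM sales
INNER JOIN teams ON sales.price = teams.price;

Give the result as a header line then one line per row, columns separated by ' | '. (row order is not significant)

== RESULT ==
sales.tag | teams.price | sales.id
A | 4 | 2
A | 2 | 4
A | 2 | 4
A | 2 | 4
F | 2 | 5
F | 2 | 5
F | 2 | 5
A | 8 | 4

Derivation:
After JOIN teams (8 rows):
sales.id | sales.price | sales.amt | sales.tag | teams.owner | teams.price | teams.kind
2 | 4 | 8 | A | dave | 4 | gray
4 | 2 | 1 | A | bob | 2 | red
4 | 2 | 1 | A | bob | 2 | gold
4 | 2 | 1 | A | eve | 2 | blue
5 | 2 | 2 | F | bob | 2 | red
5 | 2 | 2 | F | bob | 2 | gold
5 | 2 | 2 | F | eve | 2 | blue
4 | 8 | 3 | A | eve | 8 | blue
After SELECT (8 rows):
sales.tag | teams.price | sales.id
A | 4 | 2
A | 2 | 4
A | 2 | 4
A | 2 | 4
F | 2 | 5
F | 2 | 5
F | 2 | 5
A | 8 | 4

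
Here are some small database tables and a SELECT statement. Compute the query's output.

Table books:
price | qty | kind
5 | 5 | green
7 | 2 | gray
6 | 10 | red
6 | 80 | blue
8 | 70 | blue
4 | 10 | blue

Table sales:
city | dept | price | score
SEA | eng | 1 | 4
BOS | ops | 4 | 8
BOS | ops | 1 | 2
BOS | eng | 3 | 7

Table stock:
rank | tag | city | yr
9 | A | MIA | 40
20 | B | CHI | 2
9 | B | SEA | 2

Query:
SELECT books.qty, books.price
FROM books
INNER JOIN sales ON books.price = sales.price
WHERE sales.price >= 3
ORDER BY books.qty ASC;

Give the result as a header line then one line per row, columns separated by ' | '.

== RESULT ==
books.qty | books.price
10 | 4

Derivation:
After JOIN sales (1 rows):
books.price | books.qty | books.kind | sales.city | sales.dept | sales.price | sales.score
4 | 10 | blue | BOS | ops | 4 | 8
After WHERE (1 rows):
books.price | books.qty | books.kind | sales.city | sales.dept | sales.price | sales.score
4 | 10 | blue | BOS | ops | 4 | 8
After SELECT (1 rows):
books.qty | books.price
10 | 4
After ORDER BY (1 rows):
books.qty | books.price
10 | 4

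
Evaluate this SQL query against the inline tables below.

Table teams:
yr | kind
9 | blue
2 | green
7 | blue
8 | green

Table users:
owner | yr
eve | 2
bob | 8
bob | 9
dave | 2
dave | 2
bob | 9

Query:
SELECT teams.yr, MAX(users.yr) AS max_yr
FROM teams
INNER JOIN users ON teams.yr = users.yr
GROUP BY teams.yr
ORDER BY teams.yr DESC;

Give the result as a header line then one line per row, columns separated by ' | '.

== RESULT ==
teams.yr | max_yr
9 | 9
8 | 8
2 | 2

Derivation:
After JOIN users (6 rows):
teams.yr | teams.kind | users.owner | users.yr
9 | blue | bob | 9
9 | blue | bob | 9
2 | green | eve | 2
2 | green | dave | 2
2 | green | dave | 2
8 | green | bob | 8
After GROUP BY (3 rows):
teams.yr | max_yr
9 | 9
2 | 2
8 | 8
After ORDER BY (3 rows):
teams.yr | max_yr
9 | 9
8 | 8
2 | 2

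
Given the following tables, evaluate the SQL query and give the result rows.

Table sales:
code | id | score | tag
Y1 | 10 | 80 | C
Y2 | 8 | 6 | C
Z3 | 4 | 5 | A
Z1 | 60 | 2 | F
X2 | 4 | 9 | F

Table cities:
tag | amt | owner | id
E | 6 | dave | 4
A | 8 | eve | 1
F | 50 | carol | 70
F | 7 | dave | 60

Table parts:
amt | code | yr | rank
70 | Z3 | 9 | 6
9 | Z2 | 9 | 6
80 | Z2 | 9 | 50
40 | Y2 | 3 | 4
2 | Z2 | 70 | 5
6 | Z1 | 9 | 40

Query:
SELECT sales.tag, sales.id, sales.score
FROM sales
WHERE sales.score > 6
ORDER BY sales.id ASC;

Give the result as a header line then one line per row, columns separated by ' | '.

== RESULT ==
sales.tag | sales.id | sales.score
F | 4 | 9
C | 10 | 80

Derivation:
After WHERE (2 rows):
sales.code | sales.id | sales.score | sales.tag
Y1 | 10 | 80 | C
X2 | 4 | 9 | F
After SELECT (2 rows):
sales.tag | sales.id | sales.score
C | 10 | 80
F | 4 | 9
After ORDER BY (2 rows):
sales.tag | sales.id | sales.score
F | 4 | 9
C | 10 | 80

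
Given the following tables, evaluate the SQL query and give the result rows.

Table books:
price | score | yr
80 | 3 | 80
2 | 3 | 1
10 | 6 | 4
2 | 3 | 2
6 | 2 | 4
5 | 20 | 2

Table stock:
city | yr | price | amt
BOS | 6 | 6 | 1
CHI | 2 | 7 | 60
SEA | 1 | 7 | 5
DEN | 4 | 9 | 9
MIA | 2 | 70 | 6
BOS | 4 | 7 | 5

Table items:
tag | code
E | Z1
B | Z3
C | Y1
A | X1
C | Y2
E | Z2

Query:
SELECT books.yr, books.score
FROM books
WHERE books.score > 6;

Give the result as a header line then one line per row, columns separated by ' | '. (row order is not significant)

After WHERE (1 rows):
books.price | books.score | books.yr
5 | 20 | 2
After SELECT (1 rows):
books.yr | books.score
2 | 20

== RESULT ==
books.yr | books.score
2 | 20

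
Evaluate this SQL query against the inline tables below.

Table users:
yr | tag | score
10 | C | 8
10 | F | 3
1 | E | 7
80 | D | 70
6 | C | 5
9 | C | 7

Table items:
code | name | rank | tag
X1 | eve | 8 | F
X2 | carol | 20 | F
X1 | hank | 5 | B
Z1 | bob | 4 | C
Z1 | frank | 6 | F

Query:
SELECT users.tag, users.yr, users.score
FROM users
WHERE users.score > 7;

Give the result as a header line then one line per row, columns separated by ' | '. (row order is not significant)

== RESULT ==
users.tag | users.yr | users.score
C | 10 | 8
D | 80 | 70

Derivation:
After WHERE (2 rows):
users.yr | users.tag | users.score
10 | C | 8
80 | D | 70
After SELECT (2 rows):
users.tag | users.yr | users.score
C | 10 | 8
D | 80 | 70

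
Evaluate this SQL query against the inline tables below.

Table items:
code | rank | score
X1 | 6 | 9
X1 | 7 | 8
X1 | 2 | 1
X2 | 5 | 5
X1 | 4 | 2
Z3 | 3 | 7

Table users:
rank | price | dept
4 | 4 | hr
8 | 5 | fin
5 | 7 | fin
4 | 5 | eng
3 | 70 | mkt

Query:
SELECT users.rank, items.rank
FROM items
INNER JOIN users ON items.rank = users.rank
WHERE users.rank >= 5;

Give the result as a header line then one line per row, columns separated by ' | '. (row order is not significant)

== RESULT ==
users.rank | items.rank
5 | 5

Derivation:
After JOIN users (4 rows):
items.code | items.rank | items.score | users.rank | users.price | users.dept
X2 | 5 | 5 | 5 | 7 | fin
X1 | 4 | 2 | 4 | 4 | hr
X1 | 4 | 2 | 4 | 5 | eng
Z3 | 3 | 7 | 3 | 70 | mkt
After WHERE (1 rows):
items.code | items.rank | items.score | users.rank | users.price | users.dept
X2 | 5 | 5 | 5 | 7 | fin
After SELECT (1 rows):
users.rank | items.rank
5 | 5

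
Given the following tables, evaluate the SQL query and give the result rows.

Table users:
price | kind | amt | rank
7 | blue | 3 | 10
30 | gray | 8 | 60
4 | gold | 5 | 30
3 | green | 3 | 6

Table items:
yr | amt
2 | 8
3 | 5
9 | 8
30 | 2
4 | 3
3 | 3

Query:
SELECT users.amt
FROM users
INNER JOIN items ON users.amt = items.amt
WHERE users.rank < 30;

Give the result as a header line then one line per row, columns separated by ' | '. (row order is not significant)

== RESULT ==
users.amt
3
3
3
3

Derivation:
After JOIN items (7 rows):
users.price | users.kind | users.amt | users.rank | items.yr | items.amt
7 | blue | 3 | 10 | 4 | 3
7 | blue | 3 | 10 | 3 | 3
30 | gray | 8 | 60 | 2 | 8
30 | gray | 8 | 60 | 9 | 8
4 | gold | 5 | 30 | 3 | 5
3 | green | 3 | 6 | 4 | 3
3 | green | 3 | 6 | 3 | 3
After WHERE (4 rows):
users.price | users.kind | users.amt | users.rank | items.yr | items.amt
7 | blue | 3 | 10 | 4 | 3
7 | blue | 3 | 10 | 3 | 3
3 | green | 3 | 6 | 4 | 3
3 | green | 3 | 6 | 3 | 3
After SELECT (4 rows):
users.amt
3
3
3
3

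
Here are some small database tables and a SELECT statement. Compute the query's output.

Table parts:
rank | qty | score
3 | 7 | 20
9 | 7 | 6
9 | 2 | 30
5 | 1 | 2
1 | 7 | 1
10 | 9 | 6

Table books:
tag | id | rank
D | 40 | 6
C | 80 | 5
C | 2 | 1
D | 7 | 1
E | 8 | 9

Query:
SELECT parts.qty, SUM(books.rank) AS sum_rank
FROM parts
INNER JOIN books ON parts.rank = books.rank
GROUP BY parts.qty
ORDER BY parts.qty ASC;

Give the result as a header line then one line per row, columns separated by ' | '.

After JOIN books (5 rows):
parts.rank | parts.qty | parts.score | books.tag | books.id | books.rank
9 | 7 | 6 | E | 8 | 9
9 | 2 | 30 | E | 8 | 9
5 | 1 | 2 | C | 80 | 5
1 | 7 | 1 | C | 2 | 1
1 | 7 | 1 | D | 7 | 1
After GROUP BY (3 rows):
parts.qty | sum_rank
7 | 11
2 | 9
1 | 5
After ORDER BY (3 rows):
parts.qty | sum_rank
1 | 5
2 | 9
7 | 11

== RESULT ==
parts.qty | sum_rank
1 | 5
2 | 9
7 | 11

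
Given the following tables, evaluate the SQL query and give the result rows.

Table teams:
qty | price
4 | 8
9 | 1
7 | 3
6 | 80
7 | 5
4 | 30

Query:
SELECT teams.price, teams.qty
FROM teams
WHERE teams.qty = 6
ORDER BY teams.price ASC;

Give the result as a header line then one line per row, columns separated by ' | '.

== RESULT ==
teams.price | teams.qty
80 | 6

Derivation:
After WHERE (1 rows):
teams.qty | teams.price
6 | 80
After SELECT (1 rows):
teams.price | teams.qty
80 | 6
After ORDER BY (1 rows):
teams.price | teams.qty
80 | 6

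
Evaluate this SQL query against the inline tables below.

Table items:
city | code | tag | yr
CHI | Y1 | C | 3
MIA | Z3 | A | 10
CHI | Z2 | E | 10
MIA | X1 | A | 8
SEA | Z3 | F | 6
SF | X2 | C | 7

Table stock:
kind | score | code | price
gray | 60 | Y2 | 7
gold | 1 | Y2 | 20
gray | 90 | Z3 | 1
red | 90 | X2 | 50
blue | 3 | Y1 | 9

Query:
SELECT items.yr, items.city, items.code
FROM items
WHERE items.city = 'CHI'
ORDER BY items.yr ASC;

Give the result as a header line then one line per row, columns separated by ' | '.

== RESULT ==
items.yr | items.city | items.code
3 | CHI | Y1
10 | CHI | Z2

Derivation:
After WHERE (2 rows):
items.city | items.code | items.tag | items.yr
CHI | Y1 | C | 3
CHI | Z2 | E | 10
After SELECT (2 rows):
items.yr | items.city | items.code
3 | CHI | Y1
10 | CHI | Z2
After ORDER BY (2 rows):
items.yr | items.city | items.code
3 | CHI | Y1
10 | CHI | Z2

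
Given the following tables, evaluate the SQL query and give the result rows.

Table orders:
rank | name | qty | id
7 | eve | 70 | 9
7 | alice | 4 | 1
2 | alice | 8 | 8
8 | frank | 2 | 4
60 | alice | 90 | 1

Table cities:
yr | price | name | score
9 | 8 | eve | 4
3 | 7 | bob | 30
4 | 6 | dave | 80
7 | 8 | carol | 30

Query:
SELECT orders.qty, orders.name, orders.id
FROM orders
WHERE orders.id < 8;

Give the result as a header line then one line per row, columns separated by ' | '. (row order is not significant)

After WHERE (3 rows):
orders.rank | orders.name | orders.qty | orders.id
7 | alice | 4 | 1
8 | frank | 2 | 4
60 | alice | 90 | 1
After SELECT (3 rows):
orders.qty | orders.name | orders.id
4 | alice | 1
2 | frank | 4
90 | alice | 1

== RESULT ==
orders.qty | orders.name | orders.id
4 | alice | 1
2 | frank | 4
90 | alice | 1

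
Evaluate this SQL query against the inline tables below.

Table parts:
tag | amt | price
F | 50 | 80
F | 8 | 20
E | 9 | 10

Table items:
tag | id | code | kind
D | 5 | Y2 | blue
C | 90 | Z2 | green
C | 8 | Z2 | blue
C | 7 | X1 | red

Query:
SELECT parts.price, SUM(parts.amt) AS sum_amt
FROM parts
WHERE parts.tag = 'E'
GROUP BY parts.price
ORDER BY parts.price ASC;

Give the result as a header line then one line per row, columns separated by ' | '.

After WHERE (1 rows):
parts.tag | parts.amt | parts.price
E | 9 | 10
After GROUP BY (1 rows):
parts.price | sum_amt
10 | 9
After ORDER BY (1 rows):
parts.price | sum_amt
10 | 9

== RESULT ==
parts.price | sum_amt
10 | 9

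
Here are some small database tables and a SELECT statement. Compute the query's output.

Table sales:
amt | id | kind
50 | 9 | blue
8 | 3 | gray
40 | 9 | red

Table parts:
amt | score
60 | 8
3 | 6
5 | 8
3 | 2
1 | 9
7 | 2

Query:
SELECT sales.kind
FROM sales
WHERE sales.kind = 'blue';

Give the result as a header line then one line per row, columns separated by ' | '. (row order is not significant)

== RESULT ==
sales.kind
blue

Derivation:
After WHERE (1 rows):
sales.amt | sales.id | sales.kind
50 | 9 | blue
After SELECT (1 rows):
sales.kind
blue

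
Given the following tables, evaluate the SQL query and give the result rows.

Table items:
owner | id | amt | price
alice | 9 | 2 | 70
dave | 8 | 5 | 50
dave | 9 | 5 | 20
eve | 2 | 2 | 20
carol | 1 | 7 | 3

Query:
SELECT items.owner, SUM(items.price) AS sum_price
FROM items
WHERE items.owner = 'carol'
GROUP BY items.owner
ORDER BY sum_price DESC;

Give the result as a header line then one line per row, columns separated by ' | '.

== RESULT ==
items.owner | sum_price
carol | 3

Derivation:
After WHERE (1 rows):
items.owner | items.id | items.amt | items.price
carol | 1 | 7 | 3
After GROUP BY (1 rows):
items.owner | sum_price
carol | 3
After ORDER BY (1 rows):
items.owner | sum_price
carol | 3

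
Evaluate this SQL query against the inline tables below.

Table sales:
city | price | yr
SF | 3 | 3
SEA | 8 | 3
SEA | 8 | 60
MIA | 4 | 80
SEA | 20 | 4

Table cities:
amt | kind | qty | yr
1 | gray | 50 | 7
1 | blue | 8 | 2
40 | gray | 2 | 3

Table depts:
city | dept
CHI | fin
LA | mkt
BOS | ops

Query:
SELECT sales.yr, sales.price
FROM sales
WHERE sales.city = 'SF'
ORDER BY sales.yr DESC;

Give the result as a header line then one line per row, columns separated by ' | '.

== RESULT ==
sales.yr | sales.price
3 | 3

Derivation:
After WHERE (1 rows):
sales.city | sales.price | sales.yr
SF | 3 | 3
After SELECT (1 rows):
sales.yr | sales.price
3 | 3
After ORDER BY (1 rows):
sales.yr | sales.price
3 | 3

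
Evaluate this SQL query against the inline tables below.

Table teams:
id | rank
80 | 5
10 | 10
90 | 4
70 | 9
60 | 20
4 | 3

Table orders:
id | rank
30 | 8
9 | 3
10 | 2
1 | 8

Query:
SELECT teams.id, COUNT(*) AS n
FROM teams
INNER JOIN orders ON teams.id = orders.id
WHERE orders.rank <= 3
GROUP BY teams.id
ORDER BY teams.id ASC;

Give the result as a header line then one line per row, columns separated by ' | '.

After JOIN orders (1 rows):
teams.id | teams.rank | orders.id | orders.rank
10 | 10 | 10 | 2
After WHERE (1 rows):
teams.id | teams.rank | orders.id | orders.rank
10 | 10 | 10 | 2
After GROUP BY (1 rows):
teams.id | n
10 | 1
After ORDER BY (1 rows):
teams.id | n
10 | 1

== RESULT ==
teams.id | n
10 | 1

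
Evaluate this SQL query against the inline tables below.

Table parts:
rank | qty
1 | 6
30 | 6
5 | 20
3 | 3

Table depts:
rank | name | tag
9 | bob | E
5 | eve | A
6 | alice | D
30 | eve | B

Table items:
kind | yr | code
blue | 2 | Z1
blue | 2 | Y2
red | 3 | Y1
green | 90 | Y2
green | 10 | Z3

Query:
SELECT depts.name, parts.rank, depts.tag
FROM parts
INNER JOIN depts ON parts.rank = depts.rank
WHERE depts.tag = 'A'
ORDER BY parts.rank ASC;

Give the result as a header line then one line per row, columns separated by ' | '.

== RESULT ==
depts.name | parts.rank | depts.tag
eve | 5 | A

Derivation:
After JOIN depts (2 rows):
parts.rank | parts.qty | depts.rank | depts.name | depts.tag
30 | 6 | 30 | eve | B
5 | 20 | 5 | eve | A
After WHERE (1 rows):
parts.rank | parts.qty | depts.rank | depts.name | depts.tag
5 | 20 | 5 | eve | A
After SELECT (1 rows):
depts.name | parts.rank | depts.tag
eve | 5 | A
After ORDER BY (1 rows):
depts.name | parts.rank | depts.tag
eve | 5 | A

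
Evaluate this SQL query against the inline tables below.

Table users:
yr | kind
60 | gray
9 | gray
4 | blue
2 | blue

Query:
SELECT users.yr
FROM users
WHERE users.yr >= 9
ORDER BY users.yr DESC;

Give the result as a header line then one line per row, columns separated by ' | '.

== RESULT ==
users.yr
60
9

Derivation:
After WHERE (2 rows):
users.yr | users.kind
60 | gray
9 | gray
After SELECT (2 rows):
users.yr
60
9
After ORDER BY (2 rows):
users.yr
60
9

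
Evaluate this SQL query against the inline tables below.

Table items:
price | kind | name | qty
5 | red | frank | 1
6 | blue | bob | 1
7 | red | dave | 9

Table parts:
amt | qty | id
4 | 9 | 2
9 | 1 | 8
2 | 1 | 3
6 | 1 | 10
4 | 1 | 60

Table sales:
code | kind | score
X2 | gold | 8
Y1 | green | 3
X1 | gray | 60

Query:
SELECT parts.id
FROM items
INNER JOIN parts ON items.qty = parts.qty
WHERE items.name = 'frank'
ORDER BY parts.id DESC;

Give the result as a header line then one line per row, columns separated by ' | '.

After JOIN parts (9 rows):
items.price | items.kind | items.name | items.qty | parts.amt | parts.qty | parts.id
5 | red | frank | 1 | 9 | 1 | 8
5 | red | frank | 1 | 2 | 1 | 3
5 | red | frank | 1 | 6 | 1 | 10
5 | red | frank | 1 | 4 | 1 | 60
6 | blue | bob | 1 | 9 | 1 | 8
6 | blue | bob | 1 | 2 | 1 | 3
6 | blue | bob | 1 | 6 | 1 | 10
6 | blue | bob | 1 | 4 | 1 | 60
7 | red | dave | 9 | 4 | 9 | 2
After WHERE (4 rows):
items.price | items.kind | items.name | items.qty | parts.amt | parts.qty | parts.id
5 | red | frank | 1 | 9 | 1 | 8
5 | red | frank | 1 | 2 | 1 | 3
5 | red | frank | 1 | 6 | 1 | 10
5 | red | frank | 1 | 4 | 1 | 60
After SELECT (4 rows):
parts.id
8
3
10
60
After ORDER BY (4 rows):
parts.id
60
10
8
3

== RESULT ==
parts.id
60
10
8
3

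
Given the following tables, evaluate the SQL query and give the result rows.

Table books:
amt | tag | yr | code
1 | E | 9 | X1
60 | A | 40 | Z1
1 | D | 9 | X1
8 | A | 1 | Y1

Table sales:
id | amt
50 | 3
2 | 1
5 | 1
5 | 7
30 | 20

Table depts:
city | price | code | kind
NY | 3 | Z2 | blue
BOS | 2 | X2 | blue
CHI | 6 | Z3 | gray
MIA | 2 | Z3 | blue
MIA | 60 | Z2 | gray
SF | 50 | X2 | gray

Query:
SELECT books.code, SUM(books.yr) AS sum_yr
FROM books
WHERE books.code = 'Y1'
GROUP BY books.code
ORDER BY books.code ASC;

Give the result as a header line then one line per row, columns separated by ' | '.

== RESULT ==
books.code | sum_yr
Y1 | 1

Derivation:
After WHERE (1 rows):
books.amt | books.tag | books.yr | books.code
8 | A | 1 | Y1
After GROUP BY (1 rows):
books.code | sum_yr
Y1 | 1
After ORDER BY (1 rows):
books.code | sum_yr
Y1 | 1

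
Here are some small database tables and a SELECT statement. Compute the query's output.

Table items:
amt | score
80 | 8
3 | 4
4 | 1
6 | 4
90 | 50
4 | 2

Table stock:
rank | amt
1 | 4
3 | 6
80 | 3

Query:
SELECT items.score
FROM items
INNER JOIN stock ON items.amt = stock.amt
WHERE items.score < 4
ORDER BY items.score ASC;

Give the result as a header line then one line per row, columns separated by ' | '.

After JOIN stock (4 rows):
items.amt | items.score | stock.rank | stock.amt
3 | 4 | 80 | 3
4 | 1 | 1 | 4
6 | 4 | 3 | 6
4 | 2 | 1 | 4
After WHERE (2 rows):
items.amt | items.score | stock.rank | stock.amt
4 | 1 | 1 | 4
4 | 2 | 1 | 4
After SELECT (2 rows):
items.score
1
2
After ORDER BY (2 rows):
items.score
1
2

== RESULT ==
items.score
1
2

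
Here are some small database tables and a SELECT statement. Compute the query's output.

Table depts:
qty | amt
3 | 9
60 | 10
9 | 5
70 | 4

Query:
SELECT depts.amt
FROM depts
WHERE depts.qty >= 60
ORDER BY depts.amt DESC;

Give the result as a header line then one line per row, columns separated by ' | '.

== RESULT ==
depts.amt
10
4

Derivation:
After WHERE (2 rows):
depts.qty | depts.amt
60 | 10
70 | 4
After SELECT (2 rows):
depts.amt
10
4
After ORDER BY (2 rows):
depts.amt
10
4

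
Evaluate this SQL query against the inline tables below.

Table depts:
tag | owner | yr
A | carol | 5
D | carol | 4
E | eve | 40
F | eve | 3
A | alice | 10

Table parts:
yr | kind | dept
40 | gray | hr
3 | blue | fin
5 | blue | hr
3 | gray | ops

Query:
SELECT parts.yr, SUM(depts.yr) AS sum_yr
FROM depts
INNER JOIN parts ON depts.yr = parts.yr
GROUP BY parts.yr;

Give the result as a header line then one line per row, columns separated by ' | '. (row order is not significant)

After JOIN parts (4 rows):
depts.tag | depts.owner | depts.yr | parts.yr | parts.kind | parts.dept
A | carol | 5 | 5 | blue | hr
E | eve | 40 | 40 | gray | hr
F | eve | 3 | 3 | blue | fin
F | eve | 3 | 3 | gray | ops
After GROUP BY (3 rows):
parts.yr | sum_yr
5 | 5
40 | 40
3 | 6

== RESULT ==
parts.yr | sum_yr
5 | 5
40 | 40
3 | 6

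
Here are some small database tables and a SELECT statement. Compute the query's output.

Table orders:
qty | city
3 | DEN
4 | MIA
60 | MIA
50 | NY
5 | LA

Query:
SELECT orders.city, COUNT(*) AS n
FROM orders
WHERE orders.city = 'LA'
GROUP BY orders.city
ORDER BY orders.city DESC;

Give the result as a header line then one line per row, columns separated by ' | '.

== RESULT ==
orders.city | n
LA | 1

Derivation:
After WHERE (1 rows):
orders.qty | orders.city
5 | LA
After GROUP BY (1 rows):
orders.city | n
LA | 1
After ORDER BY (1 rows):
orders.city | n
LA | 1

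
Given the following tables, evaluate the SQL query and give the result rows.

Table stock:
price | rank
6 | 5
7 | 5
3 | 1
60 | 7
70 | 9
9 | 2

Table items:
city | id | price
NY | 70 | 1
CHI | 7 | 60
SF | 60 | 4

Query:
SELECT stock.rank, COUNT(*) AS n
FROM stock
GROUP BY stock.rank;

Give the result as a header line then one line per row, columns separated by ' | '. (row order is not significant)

After GROUP BY (5 rows):
stock.rank | n
5 | 2
1 | 1
7 | 1
9 | 1
2 | 1

== RESULT ==
stock.rank | n
5 | 2
1 | 1
7 | 1
9 | 1
2 | 1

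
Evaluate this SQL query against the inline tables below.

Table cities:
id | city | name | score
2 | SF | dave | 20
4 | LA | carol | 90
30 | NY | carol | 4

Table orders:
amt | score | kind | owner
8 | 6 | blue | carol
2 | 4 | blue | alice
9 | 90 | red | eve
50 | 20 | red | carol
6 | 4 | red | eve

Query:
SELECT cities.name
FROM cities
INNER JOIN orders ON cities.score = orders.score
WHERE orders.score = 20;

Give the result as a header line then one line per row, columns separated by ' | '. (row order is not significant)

== RESULT ==
cities.name
dave

Derivation:
After JOIN orders (4 rows):
cities.id | cities.city | cities.name | cities.score | orders.amt | orders.score | orders.kind | orders.owner
2 | SF | dave | 20 | 50 | 20 | red | carol
4 | LA | carol | 90 | 9 | 90 | red | eve
30 | NY | carol | 4 | 2 | 4 | blue | alice
30 | NY | carol | 4 | 6 | 4 | red | eve
After WHERE (1 rows):
cities.id | cities.city | cities.name | cities.score | orders.amt | orders.score | orders.kind | orders.owner
2 | SF | dave | 20 | 50 | 20 | red | carol
After SELECT (1 rows):
cities.name
dave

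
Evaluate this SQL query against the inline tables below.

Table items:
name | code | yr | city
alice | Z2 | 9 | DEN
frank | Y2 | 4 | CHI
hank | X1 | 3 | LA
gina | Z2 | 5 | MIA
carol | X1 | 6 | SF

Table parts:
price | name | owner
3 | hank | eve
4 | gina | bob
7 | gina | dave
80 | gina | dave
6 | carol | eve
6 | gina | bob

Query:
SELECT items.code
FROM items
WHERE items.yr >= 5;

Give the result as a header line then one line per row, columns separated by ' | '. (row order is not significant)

== RESULT ==
items.code
Z2
Z2
X1

Derivation:
After WHERE (3 rows):
items.name | items.code | items.yr | items.city
alice | Z2 | 9 | DEN
gina | Z2 | 5 | MIA
carol | X1 | 6 | SF
After SELECT (3 rows):
items.code
Z2
Z2
X1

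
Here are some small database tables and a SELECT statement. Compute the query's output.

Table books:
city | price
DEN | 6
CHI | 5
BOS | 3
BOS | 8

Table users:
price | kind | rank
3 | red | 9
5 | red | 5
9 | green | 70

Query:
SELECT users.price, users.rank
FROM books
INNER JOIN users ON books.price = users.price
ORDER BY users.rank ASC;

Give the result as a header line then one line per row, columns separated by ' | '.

== RESULT ==
users.price | users.rank
5 | 5
3 | 9

Derivation:
After JOIN users (2 rows):
books.city | books.price | users.price | users.kind | users.rank
CHI | 5 | 5 | red | 5
BOS | 3 | 3 | red | 9
After SELECT (2 rows):
users.price | users.rank
5 | 5
3 | 9
After ORDER BY (2 rows):
users.price | users.rank
5 | 5
3 | 9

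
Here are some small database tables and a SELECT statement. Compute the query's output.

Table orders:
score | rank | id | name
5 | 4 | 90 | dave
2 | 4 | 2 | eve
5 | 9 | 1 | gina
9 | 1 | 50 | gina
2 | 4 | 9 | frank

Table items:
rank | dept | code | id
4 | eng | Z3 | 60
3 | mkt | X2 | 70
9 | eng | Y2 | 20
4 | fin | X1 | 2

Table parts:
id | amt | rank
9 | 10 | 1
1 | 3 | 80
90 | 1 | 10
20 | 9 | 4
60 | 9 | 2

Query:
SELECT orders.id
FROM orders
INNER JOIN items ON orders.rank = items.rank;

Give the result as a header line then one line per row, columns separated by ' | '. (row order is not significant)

After JOIN items (7 rows):
orders.score | orders.rank | orders.id | orders.name | items.rank | items.dept | items.code | items.id
5 | 4 | 90 | dave | 4 | eng | Z3 | 60
5 | 4 | 90 | dave | 4 | fin | X1 | 2
2 | 4 | 2 | eve | 4 | eng | Z3 | 60
2 | 4 | 2 | eve | 4 | fin | X1 | 2
5 | 9 | 1 | gina | 9 | eng | Y2 | 20
2 | 4 | 9 | frank | 4 | eng | Z3 | 60
2 | 4 | 9 | frank | 4 | fin | X1 | 2
After SELECT (7 rows):
orders.id
90
90
2
2
1
9
9

== RESULT ==
orders.id
90
90
2
2
1
9
9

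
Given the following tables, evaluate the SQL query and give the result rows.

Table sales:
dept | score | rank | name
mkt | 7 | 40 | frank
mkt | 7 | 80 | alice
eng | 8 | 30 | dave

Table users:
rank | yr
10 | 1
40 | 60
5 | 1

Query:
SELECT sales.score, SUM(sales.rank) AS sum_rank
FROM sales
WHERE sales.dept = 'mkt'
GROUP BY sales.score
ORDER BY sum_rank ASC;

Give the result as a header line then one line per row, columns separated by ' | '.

After WHERE (2 rows):
sales.dept | sales.score | sales.rank | sales.name
mkt | 7 | 40 | frank
mkt | 7 | 80 | alice
After GROUP BY (1 rows):
sales.score | sum_rank
7 | 120
After ORDER BY (1 rows):
sales.score | sum_rank
7 | 120

== RESULT ==
sales.score | sum_rank
7 | 120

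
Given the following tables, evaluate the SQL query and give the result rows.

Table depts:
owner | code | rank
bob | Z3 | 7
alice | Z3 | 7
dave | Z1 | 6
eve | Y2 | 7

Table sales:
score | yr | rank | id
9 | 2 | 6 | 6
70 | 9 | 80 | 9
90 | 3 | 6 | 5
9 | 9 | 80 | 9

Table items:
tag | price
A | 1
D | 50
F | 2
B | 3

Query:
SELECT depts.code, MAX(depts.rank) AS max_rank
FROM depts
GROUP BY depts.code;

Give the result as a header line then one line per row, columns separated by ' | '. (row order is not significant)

After GROUP BY (3 rows):
depts.code | max_rank
Z3 | 7
Z1 | 6
Y2 | 7

== RESULT ==
depts.code | max_rank
Z3 | 7
Z1 | 6
Y2 | 7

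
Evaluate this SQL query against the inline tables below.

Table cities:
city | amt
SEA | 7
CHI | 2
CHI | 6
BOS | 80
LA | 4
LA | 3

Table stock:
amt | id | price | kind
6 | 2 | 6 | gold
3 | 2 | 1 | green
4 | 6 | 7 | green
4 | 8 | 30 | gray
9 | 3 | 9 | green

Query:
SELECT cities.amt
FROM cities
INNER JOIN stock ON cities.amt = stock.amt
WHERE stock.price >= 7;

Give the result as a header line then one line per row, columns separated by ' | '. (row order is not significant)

== RESULT ==
cities.amt
4
4

Derivation:
After JOIN stock (4 rows):
cities.city | cities.amt | stock.amt | stock.id | stock.price | stock.kind
CHI | 6 | 6 | 2 | 6 | gold
LA | 4 | 4 | 6 | 7 | green
LA | 4 | 4 | 8 | 30 | gray
LA | 3 | 3 | 2 | 1 | green
After WHERE (2 rows):
cities.city | cities.amt | stock.amt | stock.id | stock.price | stock.kind
LA | 4 | 4 | 6 | 7 | green
LA | 4 | 4 | 8 | 30 | gray
After SELECT (2 rows):
cities.amt
4
4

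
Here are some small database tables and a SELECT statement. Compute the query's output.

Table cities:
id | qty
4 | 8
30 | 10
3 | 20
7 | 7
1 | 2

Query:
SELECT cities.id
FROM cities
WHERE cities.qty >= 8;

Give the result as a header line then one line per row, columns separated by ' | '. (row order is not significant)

After WHERE (3 rows):
cities.id | cities.qty
4 | 8
30 | 10
3 | 20
After SELECT (3 rows):
cities.id
4
30
3

== RESULT ==
cities.id
4
30
3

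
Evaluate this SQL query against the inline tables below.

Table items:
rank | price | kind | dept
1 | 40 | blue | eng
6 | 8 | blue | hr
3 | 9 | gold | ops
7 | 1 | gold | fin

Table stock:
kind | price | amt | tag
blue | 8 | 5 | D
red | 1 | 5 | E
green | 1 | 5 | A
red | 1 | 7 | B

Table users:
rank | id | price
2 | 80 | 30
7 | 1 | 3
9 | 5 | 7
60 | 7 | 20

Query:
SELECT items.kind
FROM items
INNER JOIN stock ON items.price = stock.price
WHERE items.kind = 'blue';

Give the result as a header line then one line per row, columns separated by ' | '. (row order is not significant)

After JOIN stock (4 rows):
items.rank | items.price | items.kind | items.dept | stock.kind | stock.price | stock.amt | stock.tag
6 | 8 | blue | hr | blue | 8 | 5 | D
7 | 1 | gold | fin | red | 1 | 5 | E
7 | 1 | gold | fin | green | 1 | 5 | A
7 | 1 | gold | fin | red | 1 | 7 | B
After WHERE (1 rows):
items.rank | items.price | items.kind | items.dept | stock.kind | stock.price | stock.amt | stock.tag
6 | 8 | blue | hr | blue | 8 | 5 | D
After SELECT (1 rows):
items.kind
blue

== RESULT ==
items.kind
blue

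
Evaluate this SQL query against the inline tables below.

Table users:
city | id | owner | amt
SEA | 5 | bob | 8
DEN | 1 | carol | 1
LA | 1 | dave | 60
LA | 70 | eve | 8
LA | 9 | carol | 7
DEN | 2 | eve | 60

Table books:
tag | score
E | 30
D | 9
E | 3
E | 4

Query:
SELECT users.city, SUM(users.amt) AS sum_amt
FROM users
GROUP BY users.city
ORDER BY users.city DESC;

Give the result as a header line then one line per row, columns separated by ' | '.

After GROUP BY (3 rows):
users.city | sum_amt
SEA | 8
DEN | 61
LA | 75
After ORDER BY (3 rows):
users.city | sum_amt
SEA | 8
LA | 75
DEN | 61

== RESULT ==
users.city | sum_amt
SEA | 8
LA | 75
DEN | 61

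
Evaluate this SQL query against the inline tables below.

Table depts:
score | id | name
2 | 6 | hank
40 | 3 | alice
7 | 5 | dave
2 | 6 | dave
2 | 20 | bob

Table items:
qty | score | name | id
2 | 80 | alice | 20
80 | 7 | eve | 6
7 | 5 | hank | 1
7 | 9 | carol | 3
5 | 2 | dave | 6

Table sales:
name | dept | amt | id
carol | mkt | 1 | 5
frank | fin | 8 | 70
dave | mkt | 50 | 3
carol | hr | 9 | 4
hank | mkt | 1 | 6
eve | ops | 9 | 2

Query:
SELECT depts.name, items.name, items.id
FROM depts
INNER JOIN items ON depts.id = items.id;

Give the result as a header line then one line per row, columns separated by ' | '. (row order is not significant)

After JOIN items (6 rows):
depts.score | depts.id | depts.name | items.qty | items.score | items.name | items.id
2 | 6 | hank | 80 | 7 | eve | 6
2 | 6 | hank | 5 | 2 | dave | 6
40 | 3 | alice | 7 | 9 | carol | 3
2 | 6 | dave | 80 | 7 | eve | 6
2 | 6 | dave | 5 | 2 | dave | 6
2 | 20 | bob | 2 | 80 | alice | 20
After SELECT (6 rows):
depts.name | items.name | items.id
hank | eve | 6
hank | dave | 6
alice | carol | 3
dave | eve | 6
dave | dave | 6
bob | alice | 20

== RESULT ==
depts.name | items.name | items.id
hank | eve | 6
hank | dave | 6
alice | carol | 3
dave | eve | 6
dave | dave | 6
bob | alice | 20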